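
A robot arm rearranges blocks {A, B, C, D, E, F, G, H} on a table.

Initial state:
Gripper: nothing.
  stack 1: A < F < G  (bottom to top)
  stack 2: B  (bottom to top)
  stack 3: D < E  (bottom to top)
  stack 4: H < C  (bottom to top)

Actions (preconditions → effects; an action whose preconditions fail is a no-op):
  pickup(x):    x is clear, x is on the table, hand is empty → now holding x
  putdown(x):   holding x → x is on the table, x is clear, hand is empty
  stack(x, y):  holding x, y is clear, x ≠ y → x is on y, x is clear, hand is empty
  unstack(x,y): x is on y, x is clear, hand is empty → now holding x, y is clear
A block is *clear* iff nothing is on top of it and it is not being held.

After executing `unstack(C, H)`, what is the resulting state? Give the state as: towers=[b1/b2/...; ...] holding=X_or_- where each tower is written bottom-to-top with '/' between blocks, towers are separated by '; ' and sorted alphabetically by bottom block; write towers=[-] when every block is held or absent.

before: towers=[A/F/G; B; D/E; H/C] holding=-
pre[unstack(C, H)]: on(C,H) yes, clear(C) yes, handempty yes
all met → apply unstack(C, H)
after:  towers=[A/F/G; B; D/E; H] holding=C

towers=[A/F/G; B; D/E; H] holding=C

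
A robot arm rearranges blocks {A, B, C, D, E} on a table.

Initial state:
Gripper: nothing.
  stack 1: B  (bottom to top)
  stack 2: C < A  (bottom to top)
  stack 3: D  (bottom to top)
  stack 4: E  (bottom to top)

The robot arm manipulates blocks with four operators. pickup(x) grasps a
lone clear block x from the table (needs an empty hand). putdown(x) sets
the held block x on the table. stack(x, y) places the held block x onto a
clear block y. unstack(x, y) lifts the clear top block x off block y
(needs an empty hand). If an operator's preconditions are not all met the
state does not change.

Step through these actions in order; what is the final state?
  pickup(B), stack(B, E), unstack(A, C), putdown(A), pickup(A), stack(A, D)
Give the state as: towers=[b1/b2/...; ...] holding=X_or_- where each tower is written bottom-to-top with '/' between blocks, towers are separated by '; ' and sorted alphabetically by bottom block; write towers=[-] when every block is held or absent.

step 1 (pickup(B)): towers=[C/A; D; E] holding=B
step 2 (stack(B, E)): towers=[C/A; D; E/B] holding=-
step 3 (unstack(A, C)): towers=[C; D; E/B] holding=A
step 4 (putdown(A)): towers=[A; C; D; E/B] holding=-
step 5 (pickup(A)): towers=[C; D; E/B] holding=A
step 6 (stack(A, D)): towers=[C; D/A; E/B] holding=-

towers=[C; D/A; E/B] holding=-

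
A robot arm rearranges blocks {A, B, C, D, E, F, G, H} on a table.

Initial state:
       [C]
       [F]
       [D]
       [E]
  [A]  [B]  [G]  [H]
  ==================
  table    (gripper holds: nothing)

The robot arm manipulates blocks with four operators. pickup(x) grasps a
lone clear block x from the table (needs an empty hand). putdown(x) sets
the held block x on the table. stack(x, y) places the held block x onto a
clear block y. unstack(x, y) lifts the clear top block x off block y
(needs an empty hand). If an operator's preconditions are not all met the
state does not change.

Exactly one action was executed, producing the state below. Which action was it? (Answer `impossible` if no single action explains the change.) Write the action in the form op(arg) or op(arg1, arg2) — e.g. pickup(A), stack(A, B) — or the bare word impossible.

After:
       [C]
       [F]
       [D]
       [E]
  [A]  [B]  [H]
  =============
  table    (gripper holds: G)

target: towers=[A; B/E/D/F/C; H] holding=G
         pickup(G) → towers=[A; B/E/D/F/C; H] holding=G  ← match
         pickup(A) → towers=[B/E/D/F/C; G; H] holding=A
         pickup(H) → towers=[A; B/E/D/F/C; G] holding=H
     unstack(C, F) → towers=[A; B/E/D/F; G; H] holding=C

pickup(G)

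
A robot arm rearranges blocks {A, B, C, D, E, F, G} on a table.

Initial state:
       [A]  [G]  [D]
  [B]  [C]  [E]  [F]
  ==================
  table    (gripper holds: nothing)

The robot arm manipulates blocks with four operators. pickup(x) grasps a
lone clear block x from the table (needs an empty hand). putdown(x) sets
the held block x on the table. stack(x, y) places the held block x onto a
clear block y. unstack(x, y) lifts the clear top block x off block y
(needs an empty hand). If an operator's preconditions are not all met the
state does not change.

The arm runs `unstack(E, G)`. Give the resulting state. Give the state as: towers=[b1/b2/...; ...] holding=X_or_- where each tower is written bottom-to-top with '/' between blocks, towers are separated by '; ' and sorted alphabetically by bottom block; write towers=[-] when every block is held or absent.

before: towers=[B; C/A; E/G; F/D] holding=-
pre[unstack(E, G)]: on(E,G) no, clear(E) no, handempty yes
on(E,G), clear(E) unmet → unstack(E, G) is a no-op
after:  towers=[B; C/A; E/G; F/D] holding=-

towers=[B; C/A; E/G; F/D] holding=-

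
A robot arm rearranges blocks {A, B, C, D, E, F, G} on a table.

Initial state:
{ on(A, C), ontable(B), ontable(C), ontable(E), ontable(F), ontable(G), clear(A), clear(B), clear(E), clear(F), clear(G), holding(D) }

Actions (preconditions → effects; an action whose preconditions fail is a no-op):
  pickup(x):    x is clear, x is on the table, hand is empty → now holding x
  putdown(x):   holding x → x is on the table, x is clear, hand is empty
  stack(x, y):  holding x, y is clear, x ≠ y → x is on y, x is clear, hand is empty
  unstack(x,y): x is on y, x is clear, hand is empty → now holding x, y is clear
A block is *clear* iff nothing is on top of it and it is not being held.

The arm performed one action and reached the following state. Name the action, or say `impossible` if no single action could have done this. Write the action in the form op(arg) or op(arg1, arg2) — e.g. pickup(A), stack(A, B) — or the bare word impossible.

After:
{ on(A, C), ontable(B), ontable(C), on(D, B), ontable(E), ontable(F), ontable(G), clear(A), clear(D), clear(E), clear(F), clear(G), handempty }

target: towers=[B/D; C/A; E; F; G] holding=-
        putdown(D) → towers=[B; C/A; D; E; F; G] holding=-
       stack(D, B) → towers=[B/D; C/A; E; F; G] holding=-  ← match
       stack(D, F) → towers=[B; C/A; E; F/D; G] holding=-
       stack(D, G) → towers=[B; C/A; E; F; G/D] holding=-
       stack(D, A) → towers=[B; C/A/D; E; F; G] holding=-
       stack(D, E) → towers=[B; C/A; E/D; F; G] holding=-

stack(D, B)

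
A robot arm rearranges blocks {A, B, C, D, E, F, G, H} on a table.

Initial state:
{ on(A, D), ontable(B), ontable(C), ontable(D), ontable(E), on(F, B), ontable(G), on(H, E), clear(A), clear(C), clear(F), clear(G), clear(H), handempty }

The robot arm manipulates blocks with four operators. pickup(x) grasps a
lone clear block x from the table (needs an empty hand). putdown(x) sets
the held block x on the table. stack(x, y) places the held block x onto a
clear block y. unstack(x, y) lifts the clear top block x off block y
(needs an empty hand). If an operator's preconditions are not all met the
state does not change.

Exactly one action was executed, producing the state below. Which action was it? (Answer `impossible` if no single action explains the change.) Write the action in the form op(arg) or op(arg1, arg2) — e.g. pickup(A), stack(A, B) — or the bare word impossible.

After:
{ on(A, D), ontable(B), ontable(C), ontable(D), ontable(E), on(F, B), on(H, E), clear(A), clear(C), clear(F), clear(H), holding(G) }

target: towers=[B/F; C; D/A; E/H] holding=G
         pickup(G) → towers=[B/F; C; D/A; E/H] holding=G  ← match
     unstack(A, D) → towers=[B/F; C; D; E/H; G] holding=A
     unstack(H, E) → towers=[B/F; C; D/A; E; G] holding=H
     unstack(F, B) → towers=[B; C; D/A; E/H; G] holding=F
         pickup(C) → towers=[B/F; D/A; E/H; G] holding=C

pickup(G)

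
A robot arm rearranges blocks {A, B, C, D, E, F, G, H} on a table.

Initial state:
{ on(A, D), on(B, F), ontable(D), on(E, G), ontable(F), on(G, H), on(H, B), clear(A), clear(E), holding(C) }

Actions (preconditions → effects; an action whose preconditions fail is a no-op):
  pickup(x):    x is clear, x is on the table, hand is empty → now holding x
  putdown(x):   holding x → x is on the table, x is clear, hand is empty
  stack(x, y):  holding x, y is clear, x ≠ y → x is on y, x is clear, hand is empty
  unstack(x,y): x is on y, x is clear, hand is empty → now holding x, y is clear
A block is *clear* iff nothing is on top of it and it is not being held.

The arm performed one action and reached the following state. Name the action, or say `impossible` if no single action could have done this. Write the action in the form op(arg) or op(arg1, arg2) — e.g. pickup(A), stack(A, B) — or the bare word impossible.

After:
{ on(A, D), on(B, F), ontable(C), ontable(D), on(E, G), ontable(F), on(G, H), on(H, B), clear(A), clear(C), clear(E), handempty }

putdown(C)

target: towers=[C; D/A; F/B/H/G/E] holding=-
        putdown(C) → towers=[C; D/A; F/B/H/G/E] holding=-  ← match
       stack(C, A) → towers=[D/A/C; F/B/H/G/E] holding=-
       stack(C, E) → towers=[D/A; F/B/H/G/E/C] holding=-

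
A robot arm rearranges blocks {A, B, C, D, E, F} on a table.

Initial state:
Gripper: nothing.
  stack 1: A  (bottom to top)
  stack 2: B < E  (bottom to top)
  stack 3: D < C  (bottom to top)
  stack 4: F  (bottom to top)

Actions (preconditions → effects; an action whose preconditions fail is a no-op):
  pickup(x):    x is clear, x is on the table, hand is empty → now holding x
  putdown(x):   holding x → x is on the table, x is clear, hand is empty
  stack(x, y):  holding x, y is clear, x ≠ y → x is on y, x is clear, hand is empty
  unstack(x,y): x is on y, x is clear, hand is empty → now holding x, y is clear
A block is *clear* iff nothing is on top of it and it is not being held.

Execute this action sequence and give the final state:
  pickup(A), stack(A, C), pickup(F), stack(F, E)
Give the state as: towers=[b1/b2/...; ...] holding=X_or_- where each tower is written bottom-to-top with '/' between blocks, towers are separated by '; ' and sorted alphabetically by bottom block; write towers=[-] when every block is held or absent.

towers=[B/E/F; D/C/A] holding=-

step 1 (pickup(A)): towers=[B/E; D/C; F] holding=A
step 2 (stack(A, C)): towers=[B/E; D/C/A; F] holding=-
step 3 (pickup(F)): towers=[B/E; D/C/A] holding=F
step 4 (stack(F, E)): towers=[B/E/F; D/C/A] holding=-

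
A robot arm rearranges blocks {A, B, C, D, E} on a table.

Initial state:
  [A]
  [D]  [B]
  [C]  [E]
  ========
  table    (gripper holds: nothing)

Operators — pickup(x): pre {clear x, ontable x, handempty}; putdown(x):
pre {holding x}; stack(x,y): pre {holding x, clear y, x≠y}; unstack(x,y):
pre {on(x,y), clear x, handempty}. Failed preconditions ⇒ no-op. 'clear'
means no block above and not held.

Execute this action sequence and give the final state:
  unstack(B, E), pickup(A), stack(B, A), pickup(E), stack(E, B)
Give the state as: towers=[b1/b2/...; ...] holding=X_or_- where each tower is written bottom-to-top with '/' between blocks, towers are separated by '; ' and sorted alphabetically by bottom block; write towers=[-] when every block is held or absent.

step 1 (unstack(B, E)): towers=[C/D/A; E] holding=B
step 2 (pickup(A)) [no-op]: towers=[C/D/A; E] holding=B
step 3 (stack(B, A)): towers=[C/D/A/B; E] holding=-
step 4 (pickup(E)): towers=[C/D/A/B] holding=E
step 5 (stack(E, B)): towers=[C/D/A/B/E] holding=-

towers=[C/D/A/B/E] holding=-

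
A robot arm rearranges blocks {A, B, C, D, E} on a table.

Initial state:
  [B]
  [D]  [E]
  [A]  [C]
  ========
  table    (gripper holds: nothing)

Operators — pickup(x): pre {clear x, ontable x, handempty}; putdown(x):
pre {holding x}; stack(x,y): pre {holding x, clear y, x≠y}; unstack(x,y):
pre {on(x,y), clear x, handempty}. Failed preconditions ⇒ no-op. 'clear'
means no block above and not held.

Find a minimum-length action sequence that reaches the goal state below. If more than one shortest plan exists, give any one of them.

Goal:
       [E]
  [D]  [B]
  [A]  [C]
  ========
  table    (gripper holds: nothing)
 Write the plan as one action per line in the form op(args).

step 1 (unstack(E, C)): towers=[A/D/B; C] holding=E
step 2 (putdown(E)): towers=[A/D/B; C; E] holding=-
step 3 (unstack(B, D)): towers=[A/D; C; E] holding=B
step 4 (stack(B, C)): towers=[A/D; C/B; E] holding=-
step 5 (pickup(E)): towers=[A/D; C/B] holding=E
step 6 (stack(E, B)): towers=[A/D; C/B/E] holding=-
goal check: towers=[A/D; C/B/E] holding=- — reached (length 6, optimal by BFS)

unstack(E, C)
putdown(E)
unstack(B, D)
stack(B, C)
pickup(E)
stack(E, B)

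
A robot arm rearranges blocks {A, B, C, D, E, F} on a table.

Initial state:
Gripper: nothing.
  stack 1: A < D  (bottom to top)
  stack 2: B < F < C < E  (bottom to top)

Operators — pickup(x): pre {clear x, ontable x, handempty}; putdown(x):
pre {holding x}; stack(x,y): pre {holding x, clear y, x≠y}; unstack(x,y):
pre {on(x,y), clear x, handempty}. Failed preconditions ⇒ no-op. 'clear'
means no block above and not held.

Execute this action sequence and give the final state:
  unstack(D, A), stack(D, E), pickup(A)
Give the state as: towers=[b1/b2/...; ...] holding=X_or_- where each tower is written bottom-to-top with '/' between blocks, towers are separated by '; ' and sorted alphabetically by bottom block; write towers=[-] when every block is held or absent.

towers=[B/F/C/E/D] holding=A

step 1 (unstack(D, A)): towers=[A; B/F/C/E] holding=D
step 2 (stack(D, E)): towers=[A; B/F/C/E/D] holding=-
step 3 (pickup(A)): towers=[B/F/C/E/D] holding=A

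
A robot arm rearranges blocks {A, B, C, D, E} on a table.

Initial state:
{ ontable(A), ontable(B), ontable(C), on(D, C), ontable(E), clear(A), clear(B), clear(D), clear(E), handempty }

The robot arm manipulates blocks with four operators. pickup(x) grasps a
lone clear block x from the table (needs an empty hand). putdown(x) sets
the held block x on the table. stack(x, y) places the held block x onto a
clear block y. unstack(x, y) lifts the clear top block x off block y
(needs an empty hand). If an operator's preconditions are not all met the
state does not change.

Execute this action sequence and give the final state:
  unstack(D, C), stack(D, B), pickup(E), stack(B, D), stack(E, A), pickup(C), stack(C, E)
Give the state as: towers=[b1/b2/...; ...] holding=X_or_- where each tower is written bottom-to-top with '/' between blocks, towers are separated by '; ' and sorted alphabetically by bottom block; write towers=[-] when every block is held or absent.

towers=[A/E/C; B/D] holding=-

step 1 (unstack(D, C)): towers=[A; B; C; E] holding=D
step 2 (stack(D, B)): towers=[A; B/D; C; E] holding=-
step 3 (pickup(E)): towers=[A; B/D; C] holding=E
step 4 (stack(B, D)) [no-op]: towers=[A; B/D; C] holding=E
step 5 (stack(E, A)): towers=[A/E; B/D; C] holding=-
step 6 (pickup(C)): towers=[A/E; B/D] holding=C
step 7 (stack(C, E)): towers=[A/E/C; B/D] holding=-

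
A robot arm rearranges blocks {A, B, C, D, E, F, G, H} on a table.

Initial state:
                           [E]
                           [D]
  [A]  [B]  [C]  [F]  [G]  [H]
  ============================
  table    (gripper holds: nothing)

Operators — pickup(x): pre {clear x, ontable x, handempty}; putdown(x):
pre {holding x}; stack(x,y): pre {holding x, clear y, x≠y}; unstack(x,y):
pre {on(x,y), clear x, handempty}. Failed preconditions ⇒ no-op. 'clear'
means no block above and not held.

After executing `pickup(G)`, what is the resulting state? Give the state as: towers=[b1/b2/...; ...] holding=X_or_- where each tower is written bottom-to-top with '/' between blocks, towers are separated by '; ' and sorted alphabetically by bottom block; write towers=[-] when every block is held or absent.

before: towers=[A; B; C; F; G; H/D/E] holding=-
pre[pickup(G)]: clear(G) ok, ontable(G) ok, handempty ok
all met → apply pickup(G)
after:  towers=[A; B; C; F; H/D/E] holding=G

towers=[A; B; C; F; H/D/E] holding=G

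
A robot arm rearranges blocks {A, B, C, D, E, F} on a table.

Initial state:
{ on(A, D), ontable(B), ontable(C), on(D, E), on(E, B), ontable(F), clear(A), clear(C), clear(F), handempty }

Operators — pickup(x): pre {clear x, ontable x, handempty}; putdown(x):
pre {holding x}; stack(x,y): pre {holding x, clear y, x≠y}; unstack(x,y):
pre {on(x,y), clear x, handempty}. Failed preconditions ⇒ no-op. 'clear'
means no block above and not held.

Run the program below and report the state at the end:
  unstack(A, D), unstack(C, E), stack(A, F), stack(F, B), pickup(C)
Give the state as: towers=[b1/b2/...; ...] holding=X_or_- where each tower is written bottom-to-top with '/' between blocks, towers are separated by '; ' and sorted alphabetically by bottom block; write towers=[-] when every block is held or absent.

step 1 (unstack(A, D)): towers=[B/E/D; C; F] holding=A
step 2 (unstack(C, E)) [no-op]: towers=[B/E/D; C; F] holding=A
step 3 (stack(A, F)): towers=[B/E/D; C; F/A] holding=-
step 4 (stack(F, B)) [no-op]: towers=[B/E/D; C; F/A] holding=-
step 5 (pickup(C)): towers=[B/E/D; F/A] holding=C

towers=[B/E/D; F/A] holding=C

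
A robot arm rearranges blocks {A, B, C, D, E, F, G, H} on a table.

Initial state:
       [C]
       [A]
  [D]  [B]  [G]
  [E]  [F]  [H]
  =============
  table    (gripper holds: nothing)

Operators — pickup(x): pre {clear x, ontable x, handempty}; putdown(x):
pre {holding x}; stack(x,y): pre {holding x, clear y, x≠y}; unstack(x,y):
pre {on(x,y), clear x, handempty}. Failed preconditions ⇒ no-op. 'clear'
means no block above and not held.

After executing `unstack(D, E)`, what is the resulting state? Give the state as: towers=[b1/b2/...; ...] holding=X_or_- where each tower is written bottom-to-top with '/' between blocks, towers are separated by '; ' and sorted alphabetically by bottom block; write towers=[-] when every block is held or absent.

towers=[E; F/B/A/C; H/G] holding=D

before: towers=[E/D; F/B/A/C; H/G] holding=-
pre[unstack(D, E)]: on(D,E) yes, clear(D) yes, handempty yes
all met → apply unstack(D, E)
after:  towers=[E; F/B/A/C; H/G] holding=D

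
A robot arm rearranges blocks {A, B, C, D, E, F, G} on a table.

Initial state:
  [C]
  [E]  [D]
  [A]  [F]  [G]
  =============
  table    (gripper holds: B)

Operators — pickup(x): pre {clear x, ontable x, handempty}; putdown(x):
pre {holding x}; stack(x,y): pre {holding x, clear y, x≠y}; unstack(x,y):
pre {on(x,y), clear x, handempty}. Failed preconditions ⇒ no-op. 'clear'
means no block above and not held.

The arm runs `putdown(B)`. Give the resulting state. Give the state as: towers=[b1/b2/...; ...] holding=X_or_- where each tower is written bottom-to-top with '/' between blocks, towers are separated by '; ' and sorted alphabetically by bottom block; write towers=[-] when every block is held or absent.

towers=[A/E/C; B; F/D; G] holding=-

before: towers=[A/E/C; F/D; G] holding=B
pre[putdown(B)]: holding(B) yes
all met → apply putdown(B)
after:  towers=[A/E/C; B; F/D; G] holding=-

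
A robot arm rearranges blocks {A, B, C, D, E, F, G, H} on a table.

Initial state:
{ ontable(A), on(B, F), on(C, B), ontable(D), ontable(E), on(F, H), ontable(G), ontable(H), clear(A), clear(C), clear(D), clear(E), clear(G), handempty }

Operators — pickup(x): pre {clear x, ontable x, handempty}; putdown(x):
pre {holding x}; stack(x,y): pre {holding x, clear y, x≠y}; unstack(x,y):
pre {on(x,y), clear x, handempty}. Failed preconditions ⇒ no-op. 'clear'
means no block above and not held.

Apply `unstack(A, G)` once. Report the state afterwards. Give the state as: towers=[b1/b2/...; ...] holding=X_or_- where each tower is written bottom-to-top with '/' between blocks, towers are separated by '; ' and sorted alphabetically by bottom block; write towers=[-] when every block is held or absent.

before: towers=[A; D; E; G; H/F/B/C] holding=-
pre[unstack(A, G)]: on(A,G) ✗, clear(A) ✓, handempty ✓
on(A,G) unmet → unstack(A, G) is a no-op
after:  towers=[A; D; E; G; H/F/B/C] holding=-

towers=[A; D; E; G; H/F/B/C] holding=-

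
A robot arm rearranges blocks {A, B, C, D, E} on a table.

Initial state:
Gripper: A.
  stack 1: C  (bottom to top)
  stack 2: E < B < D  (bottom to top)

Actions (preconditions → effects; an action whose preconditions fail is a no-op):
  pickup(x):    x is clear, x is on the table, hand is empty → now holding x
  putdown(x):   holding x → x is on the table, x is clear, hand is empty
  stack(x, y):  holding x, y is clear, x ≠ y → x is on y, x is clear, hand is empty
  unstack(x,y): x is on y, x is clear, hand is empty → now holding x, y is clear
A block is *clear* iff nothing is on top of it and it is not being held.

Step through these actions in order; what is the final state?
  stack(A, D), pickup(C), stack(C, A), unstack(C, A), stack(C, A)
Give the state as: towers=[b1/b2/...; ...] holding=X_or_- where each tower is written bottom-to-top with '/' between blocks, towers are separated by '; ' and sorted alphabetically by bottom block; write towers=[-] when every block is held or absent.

step 1 (stack(A, D)): towers=[C; E/B/D/A] holding=-
step 2 (pickup(C)): towers=[E/B/D/A] holding=C
step 3 (stack(C, A)): towers=[E/B/D/A/C] holding=-
step 4 (unstack(C, A)): towers=[E/B/D/A] holding=C
step 5 (stack(C, A)): towers=[E/B/D/A/C] holding=-

towers=[E/B/D/A/C] holding=-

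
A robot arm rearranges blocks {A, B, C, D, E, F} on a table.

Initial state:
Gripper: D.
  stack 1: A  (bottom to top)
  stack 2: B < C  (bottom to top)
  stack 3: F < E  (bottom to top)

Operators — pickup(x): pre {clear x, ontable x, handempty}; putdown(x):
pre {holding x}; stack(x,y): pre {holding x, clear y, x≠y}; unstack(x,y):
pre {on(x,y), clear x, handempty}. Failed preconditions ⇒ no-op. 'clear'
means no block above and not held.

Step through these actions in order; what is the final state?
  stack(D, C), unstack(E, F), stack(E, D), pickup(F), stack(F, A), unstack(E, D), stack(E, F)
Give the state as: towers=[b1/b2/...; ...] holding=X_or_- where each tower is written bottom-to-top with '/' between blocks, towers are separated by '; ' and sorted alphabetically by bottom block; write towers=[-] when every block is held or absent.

step 1 (stack(D, C)): towers=[A; B/C/D; F/E] holding=-
step 2 (unstack(E, F)): towers=[A; B/C/D; F] holding=E
step 3 (stack(E, D)): towers=[A; B/C/D/E; F] holding=-
step 4 (pickup(F)): towers=[A; B/C/D/E] holding=F
step 5 (stack(F, A)): towers=[A/F; B/C/D/E] holding=-
step 6 (unstack(E, D)): towers=[A/F; B/C/D] holding=E
step 7 (stack(E, F)): towers=[A/F/E; B/C/D] holding=-

towers=[A/F/E; B/C/D] holding=-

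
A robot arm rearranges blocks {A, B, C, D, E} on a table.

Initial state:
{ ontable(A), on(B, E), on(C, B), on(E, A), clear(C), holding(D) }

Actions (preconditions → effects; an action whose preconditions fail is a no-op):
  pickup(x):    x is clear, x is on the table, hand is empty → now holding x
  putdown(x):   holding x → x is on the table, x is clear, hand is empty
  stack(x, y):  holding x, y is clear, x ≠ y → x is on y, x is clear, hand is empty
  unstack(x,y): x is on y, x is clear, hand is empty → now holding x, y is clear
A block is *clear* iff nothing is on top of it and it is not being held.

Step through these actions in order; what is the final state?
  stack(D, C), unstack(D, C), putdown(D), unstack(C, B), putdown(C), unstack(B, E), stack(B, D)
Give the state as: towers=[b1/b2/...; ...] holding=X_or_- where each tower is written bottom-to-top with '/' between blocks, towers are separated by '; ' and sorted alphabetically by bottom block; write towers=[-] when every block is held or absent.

towers=[A/E; C; D/B] holding=-

step 1 (stack(D, C)): towers=[A/E/B/C/D] holding=-
step 2 (unstack(D, C)): towers=[A/E/B/C] holding=D
step 3 (putdown(D)): towers=[A/E/B/C; D] holding=-
step 4 (unstack(C, B)): towers=[A/E/B; D] holding=C
step 5 (putdown(C)): towers=[A/E/B; C; D] holding=-
step 6 (unstack(B, E)): towers=[A/E; C; D] holding=B
step 7 (stack(B, D)): towers=[A/E; C; D/B] holding=-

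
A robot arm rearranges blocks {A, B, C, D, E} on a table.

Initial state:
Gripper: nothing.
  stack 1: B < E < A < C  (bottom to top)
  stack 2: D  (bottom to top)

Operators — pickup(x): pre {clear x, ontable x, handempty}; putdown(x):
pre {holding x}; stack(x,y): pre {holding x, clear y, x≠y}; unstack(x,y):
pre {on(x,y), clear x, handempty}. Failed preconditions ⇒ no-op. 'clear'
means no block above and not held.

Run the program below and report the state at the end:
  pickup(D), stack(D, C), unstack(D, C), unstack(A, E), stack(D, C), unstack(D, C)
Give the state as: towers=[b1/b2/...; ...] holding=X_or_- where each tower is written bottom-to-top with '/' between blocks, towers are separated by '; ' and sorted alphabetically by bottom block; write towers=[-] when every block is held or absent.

step 1 (pickup(D)): towers=[B/E/A/C] holding=D
step 2 (stack(D, C)): towers=[B/E/A/C/D] holding=-
step 3 (unstack(D, C)): towers=[B/E/A/C] holding=D
step 4 (unstack(A, E)) [no-op]: towers=[B/E/A/C] holding=D
step 5 (stack(D, C)): towers=[B/E/A/C/D] holding=-
step 6 (unstack(D, C)): towers=[B/E/A/C] holding=D

towers=[B/E/A/C] holding=D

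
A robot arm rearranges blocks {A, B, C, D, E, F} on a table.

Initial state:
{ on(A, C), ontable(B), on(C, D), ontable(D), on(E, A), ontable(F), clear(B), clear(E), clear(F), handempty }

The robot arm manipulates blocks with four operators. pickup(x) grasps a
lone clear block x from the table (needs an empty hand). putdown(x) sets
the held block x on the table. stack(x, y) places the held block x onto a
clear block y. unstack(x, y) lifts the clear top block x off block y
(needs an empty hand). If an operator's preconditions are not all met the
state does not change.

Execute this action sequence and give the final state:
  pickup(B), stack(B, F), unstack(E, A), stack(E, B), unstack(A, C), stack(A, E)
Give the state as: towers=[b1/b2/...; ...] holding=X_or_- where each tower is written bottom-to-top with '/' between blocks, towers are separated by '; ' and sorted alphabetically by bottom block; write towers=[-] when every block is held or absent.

towers=[D/C; F/B/E/A] holding=-

step 1 (pickup(B)): towers=[D/C/A/E; F] holding=B
step 2 (stack(B, F)): towers=[D/C/A/E; F/B] holding=-
step 3 (unstack(E, A)): towers=[D/C/A; F/B] holding=E
step 4 (stack(E, B)): towers=[D/C/A; F/B/E] holding=-
step 5 (unstack(A, C)): towers=[D/C; F/B/E] holding=A
step 6 (stack(A, E)): towers=[D/C; F/B/E/A] holding=-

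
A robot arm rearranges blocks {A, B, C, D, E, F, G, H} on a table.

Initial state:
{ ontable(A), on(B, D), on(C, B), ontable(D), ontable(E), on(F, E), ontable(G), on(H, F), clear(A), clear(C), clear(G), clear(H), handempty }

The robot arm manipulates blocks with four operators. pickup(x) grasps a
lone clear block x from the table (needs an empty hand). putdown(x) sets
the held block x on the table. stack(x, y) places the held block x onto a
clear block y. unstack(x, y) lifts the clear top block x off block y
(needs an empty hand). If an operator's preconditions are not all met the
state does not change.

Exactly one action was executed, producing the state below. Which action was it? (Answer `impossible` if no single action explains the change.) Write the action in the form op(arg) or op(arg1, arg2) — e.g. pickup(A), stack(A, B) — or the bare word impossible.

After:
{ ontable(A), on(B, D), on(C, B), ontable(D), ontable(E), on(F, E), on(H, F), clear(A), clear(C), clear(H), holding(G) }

target: towers=[A; D/B/C; E/F/H] holding=G
         pickup(G) → towers=[A; D/B/C; E/F/H] holding=G  ← match
         pickup(A) → towers=[D/B/C; E/F/H; G] holding=A
     unstack(H, F) → towers=[A; D/B/C; E/F; G] holding=H
     unstack(C, B) → towers=[A; D/B; E/F/H; G] holding=C

pickup(G)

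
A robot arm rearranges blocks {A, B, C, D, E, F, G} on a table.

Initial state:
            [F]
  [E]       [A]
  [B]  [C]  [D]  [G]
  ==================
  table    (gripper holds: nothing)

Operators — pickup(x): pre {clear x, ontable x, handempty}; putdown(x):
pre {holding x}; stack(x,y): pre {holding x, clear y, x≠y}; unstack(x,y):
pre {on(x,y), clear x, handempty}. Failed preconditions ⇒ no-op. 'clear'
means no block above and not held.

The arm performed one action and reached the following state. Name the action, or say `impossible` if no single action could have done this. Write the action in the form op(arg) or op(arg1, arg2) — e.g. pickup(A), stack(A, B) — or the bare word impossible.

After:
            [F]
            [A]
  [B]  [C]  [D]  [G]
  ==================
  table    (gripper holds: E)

target: towers=[B; C; D/A/F; G] holding=E
     unstack(F, A) → towers=[B/E; C; D/A; G] holding=F
         pickup(G) → towers=[B/E; C; D/A/F] holding=G
     unstack(E, B) → towers=[B; C; D/A/F; G] holding=E  ← match
         pickup(C) → towers=[B/E; D/A/F; G] holding=C

unstack(E, B)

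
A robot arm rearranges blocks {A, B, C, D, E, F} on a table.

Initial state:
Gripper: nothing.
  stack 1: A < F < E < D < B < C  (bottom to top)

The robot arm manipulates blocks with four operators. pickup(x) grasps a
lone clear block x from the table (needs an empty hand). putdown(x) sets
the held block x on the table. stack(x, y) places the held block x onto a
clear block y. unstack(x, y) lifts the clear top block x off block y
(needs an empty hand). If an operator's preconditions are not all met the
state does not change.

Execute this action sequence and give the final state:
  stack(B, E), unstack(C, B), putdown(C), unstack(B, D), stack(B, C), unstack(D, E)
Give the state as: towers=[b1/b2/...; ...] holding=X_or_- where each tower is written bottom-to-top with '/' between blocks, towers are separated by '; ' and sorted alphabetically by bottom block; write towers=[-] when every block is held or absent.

step 1 (stack(B, E)) [no-op]: towers=[A/F/E/D/B/C] holding=-
step 2 (unstack(C, B)): towers=[A/F/E/D/B] holding=C
step 3 (putdown(C)): towers=[A/F/E/D/B; C] holding=-
step 4 (unstack(B, D)): towers=[A/F/E/D; C] holding=B
step 5 (stack(B, C)): towers=[A/F/E/D; C/B] holding=-
step 6 (unstack(D, E)): towers=[A/F/E; C/B] holding=D

towers=[A/F/E; C/B] holding=D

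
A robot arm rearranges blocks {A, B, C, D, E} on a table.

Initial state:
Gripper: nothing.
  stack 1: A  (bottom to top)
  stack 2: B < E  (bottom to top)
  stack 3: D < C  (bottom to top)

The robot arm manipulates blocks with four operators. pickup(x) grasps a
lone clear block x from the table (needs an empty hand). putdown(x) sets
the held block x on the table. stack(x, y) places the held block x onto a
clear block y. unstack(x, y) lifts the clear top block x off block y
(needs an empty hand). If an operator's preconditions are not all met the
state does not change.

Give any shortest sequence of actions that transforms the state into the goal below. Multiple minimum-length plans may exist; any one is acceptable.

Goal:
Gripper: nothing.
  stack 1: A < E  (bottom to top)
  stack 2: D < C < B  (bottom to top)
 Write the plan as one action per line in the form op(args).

step 1 (unstack(E, B)): towers=[A; B; D/C] holding=E
step 2 (stack(E, A)): towers=[A/E; B; D/C] holding=-
step 3 (pickup(B)): towers=[A/E; D/C] holding=B
step 4 (stack(B, C)): towers=[A/E; D/C/B] holding=-
goal check: towers=[A/E; D/C/B] holding=- — reached (length 4, optimal by BFS)

unstack(E, B)
stack(E, A)
pickup(B)
stack(B, C)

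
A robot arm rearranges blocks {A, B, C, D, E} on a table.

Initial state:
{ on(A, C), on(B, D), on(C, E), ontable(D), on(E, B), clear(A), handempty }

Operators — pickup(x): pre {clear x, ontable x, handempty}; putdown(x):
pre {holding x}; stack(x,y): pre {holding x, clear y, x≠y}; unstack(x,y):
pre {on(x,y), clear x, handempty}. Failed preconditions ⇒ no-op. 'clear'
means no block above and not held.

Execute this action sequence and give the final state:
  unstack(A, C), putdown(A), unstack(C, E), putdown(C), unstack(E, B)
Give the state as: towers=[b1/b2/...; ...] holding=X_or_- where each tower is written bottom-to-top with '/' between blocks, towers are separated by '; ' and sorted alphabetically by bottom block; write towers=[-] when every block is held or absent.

step 1 (unstack(A, C)): towers=[D/B/E/C] holding=A
step 2 (putdown(A)): towers=[A; D/B/E/C] holding=-
step 3 (unstack(C, E)): towers=[A; D/B/E] holding=C
step 4 (putdown(C)): towers=[A; C; D/B/E] holding=-
step 5 (unstack(E, B)): towers=[A; C; D/B] holding=E

towers=[A; C; D/B] holding=E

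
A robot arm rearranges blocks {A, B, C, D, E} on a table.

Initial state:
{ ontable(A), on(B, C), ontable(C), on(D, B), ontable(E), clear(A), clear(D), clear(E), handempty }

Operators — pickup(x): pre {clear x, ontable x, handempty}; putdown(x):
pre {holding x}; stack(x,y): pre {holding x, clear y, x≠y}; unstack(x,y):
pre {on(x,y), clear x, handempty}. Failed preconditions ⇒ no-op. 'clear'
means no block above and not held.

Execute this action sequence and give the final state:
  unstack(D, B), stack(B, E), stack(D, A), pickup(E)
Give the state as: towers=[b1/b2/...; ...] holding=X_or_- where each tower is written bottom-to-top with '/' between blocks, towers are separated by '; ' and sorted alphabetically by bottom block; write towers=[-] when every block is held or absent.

step 1 (unstack(D, B)): towers=[A; C/B; E] holding=D
step 2 (stack(B, E)) [no-op]: towers=[A; C/B; E] holding=D
step 3 (stack(D, A)): towers=[A/D; C/B; E] holding=-
step 4 (pickup(E)): towers=[A/D; C/B] holding=E

towers=[A/D; C/B] holding=E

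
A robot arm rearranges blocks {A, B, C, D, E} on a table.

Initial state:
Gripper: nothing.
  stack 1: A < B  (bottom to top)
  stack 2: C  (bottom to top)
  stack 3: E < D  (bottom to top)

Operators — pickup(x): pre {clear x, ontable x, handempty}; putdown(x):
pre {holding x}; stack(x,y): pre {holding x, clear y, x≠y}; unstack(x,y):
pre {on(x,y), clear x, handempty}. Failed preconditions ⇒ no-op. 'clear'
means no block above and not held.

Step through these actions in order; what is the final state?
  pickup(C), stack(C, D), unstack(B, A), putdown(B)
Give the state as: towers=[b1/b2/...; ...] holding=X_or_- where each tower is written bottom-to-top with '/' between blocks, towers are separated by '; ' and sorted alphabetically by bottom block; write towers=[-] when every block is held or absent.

step 1 (pickup(C)): towers=[A/B; E/D] holding=C
step 2 (stack(C, D)): towers=[A/B; E/D/C] holding=-
step 3 (unstack(B, A)): towers=[A; E/D/C] holding=B
step 4 (putdown(B)): towers=[A; B; E/D/C] holding=-

towers=[A; B; E/D/C] holding=-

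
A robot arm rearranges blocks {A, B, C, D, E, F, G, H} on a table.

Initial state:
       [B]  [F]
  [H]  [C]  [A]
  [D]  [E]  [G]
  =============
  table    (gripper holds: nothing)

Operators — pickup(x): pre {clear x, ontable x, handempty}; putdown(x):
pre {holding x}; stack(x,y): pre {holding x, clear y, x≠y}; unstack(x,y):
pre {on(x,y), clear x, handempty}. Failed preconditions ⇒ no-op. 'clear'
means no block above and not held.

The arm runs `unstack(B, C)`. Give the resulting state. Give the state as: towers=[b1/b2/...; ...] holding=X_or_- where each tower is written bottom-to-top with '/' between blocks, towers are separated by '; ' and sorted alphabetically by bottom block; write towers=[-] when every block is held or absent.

before: towers=[D/H; E/C/B; G/A/F] holding=-
pre[unstack(B, C)]: on(B,C) ✓, clear(B) ✓, handempty ✓
all met → apply unstack(B, C)
after:  towers=[D/H; E/C; G/A/F] holding=B

towers=[D/H; E/C; G/A/F] holding=B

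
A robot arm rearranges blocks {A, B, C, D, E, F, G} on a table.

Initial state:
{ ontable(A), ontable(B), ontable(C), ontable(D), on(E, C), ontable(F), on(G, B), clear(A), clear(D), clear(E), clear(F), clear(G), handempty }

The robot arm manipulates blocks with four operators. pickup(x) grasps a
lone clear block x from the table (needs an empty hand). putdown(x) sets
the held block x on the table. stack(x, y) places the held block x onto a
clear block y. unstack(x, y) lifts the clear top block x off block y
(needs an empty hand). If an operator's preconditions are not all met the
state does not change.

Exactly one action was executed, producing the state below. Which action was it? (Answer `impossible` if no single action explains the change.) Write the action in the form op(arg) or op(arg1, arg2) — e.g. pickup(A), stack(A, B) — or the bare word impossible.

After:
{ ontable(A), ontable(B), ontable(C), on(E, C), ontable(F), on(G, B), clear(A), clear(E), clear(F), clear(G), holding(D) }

target: towers=[A; B/G; C/E; F] holding=D
         pickup(F) → towers=[A; B/G; C/E; D] holding=F
     unstack(G, B) → towers=[A; B; C/E; D; F] holding=G
         pickup(D) → towers=[A; B/G; C/E; F] holding=D  ← match
         pickup(A) → towers=[B/G; C/E; D; F] holding=A
     unstack(E, C) → towers=[A; B/G; C; D; F] holding=E

pickup(D)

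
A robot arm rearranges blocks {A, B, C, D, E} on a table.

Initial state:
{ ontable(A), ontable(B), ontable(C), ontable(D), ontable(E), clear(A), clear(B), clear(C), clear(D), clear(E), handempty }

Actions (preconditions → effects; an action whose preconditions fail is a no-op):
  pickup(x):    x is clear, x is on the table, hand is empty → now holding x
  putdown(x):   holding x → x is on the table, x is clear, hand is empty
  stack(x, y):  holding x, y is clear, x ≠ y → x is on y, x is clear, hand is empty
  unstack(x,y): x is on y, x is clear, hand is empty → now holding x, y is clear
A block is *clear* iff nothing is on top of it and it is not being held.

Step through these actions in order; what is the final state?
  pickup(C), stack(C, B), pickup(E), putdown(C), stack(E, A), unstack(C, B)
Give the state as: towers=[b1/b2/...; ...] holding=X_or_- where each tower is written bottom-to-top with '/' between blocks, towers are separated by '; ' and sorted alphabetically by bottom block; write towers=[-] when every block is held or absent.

towers=[A/E; B; D] holding=C

step 1 (pickup(C)): towers=[A; B; D; E] holding=C
step 2 (stack(C, B)): towers=[A; B/C; D; E] holding=-
step 3 (pickup(E)): towers=[A; B/C; D] holding=E
step 4 (putdown(C)) [no-op]: towers=[A; B/C; D] holding=E
step 5 (stack(E, A)): towers=[A/E; B/C; D] holding=-
step 6 (unstack(C, B)): towers=[A/E; B; D] holding=C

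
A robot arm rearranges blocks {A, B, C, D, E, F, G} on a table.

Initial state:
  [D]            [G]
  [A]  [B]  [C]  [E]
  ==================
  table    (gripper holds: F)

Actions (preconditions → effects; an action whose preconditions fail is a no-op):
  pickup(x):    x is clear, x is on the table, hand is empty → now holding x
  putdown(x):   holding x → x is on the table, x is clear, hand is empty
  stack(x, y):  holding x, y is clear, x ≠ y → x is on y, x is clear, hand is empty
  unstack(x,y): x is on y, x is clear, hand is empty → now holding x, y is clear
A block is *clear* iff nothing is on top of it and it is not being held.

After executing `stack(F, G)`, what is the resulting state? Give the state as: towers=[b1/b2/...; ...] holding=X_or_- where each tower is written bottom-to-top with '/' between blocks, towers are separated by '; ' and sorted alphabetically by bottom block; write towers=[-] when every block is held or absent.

towers=[A/D; B; C; E/G/F] holding=-

before: towers=[A/D; B; C; E/G] holding=F
pre[stack(F, G)]: holding(F) ok, clear(G) ok, F≠G ok
all met → apply stack(F, G)
after:  towers=[A/D; B; C; E/G/F] holding=-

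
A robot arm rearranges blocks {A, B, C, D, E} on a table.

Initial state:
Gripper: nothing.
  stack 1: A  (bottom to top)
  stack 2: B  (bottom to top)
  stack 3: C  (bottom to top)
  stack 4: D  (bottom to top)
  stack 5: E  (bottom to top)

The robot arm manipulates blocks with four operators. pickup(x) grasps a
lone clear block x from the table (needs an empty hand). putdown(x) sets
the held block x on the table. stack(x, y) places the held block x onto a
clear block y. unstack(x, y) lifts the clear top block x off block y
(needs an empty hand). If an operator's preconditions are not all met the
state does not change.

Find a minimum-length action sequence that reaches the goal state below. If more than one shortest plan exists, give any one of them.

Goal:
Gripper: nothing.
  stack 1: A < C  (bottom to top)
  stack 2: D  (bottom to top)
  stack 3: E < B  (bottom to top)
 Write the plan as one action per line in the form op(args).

step 1 (pickup(B)): towers=[A; C; D; E] holding=B
step 2 (stack(B, E)): towers=[A; C; D; E/B] holding=-
step 3 (pickup(C)): towers=[A; D; E/B] holding=C
step 4 (stack(C, A)): towers=[A/C; D; E/B] holding=-
goal check: towers=[A/C; D; E/B] holding=- — reached (length 4, optimal by BFS)

pickup(B)
stack(B, E)
pickup(C)
stack(C, A)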